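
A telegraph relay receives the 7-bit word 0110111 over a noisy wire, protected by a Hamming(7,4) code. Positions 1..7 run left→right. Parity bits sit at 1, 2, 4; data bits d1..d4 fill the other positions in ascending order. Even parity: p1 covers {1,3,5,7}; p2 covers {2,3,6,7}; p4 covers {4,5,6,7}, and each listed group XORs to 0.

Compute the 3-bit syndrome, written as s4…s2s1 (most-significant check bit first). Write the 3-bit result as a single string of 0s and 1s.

101

s1 (pos 1,3,5,7): 0⊕1⊕1⊕1 = 1
s2 (pos 2,3,6,7): 1⊕1⊕1⊕1 = 0
s4 (pos 4,5,6,7): 0⊕1⊕1⊕1 = 1
Syndrome s4…s1 = 101 → error at position 5.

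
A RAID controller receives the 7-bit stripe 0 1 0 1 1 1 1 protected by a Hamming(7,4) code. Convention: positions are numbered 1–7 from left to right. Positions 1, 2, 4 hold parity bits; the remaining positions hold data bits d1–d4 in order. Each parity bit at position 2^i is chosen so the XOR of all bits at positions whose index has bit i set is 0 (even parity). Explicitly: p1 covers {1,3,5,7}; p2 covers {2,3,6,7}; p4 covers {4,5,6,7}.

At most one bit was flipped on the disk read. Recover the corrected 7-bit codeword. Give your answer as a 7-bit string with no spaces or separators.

0001111

s1 (pos 1,3,5,7): 0⊕0⊕1⊕1 = 0
s2 (pos 2,3,6,7): 1⊕0⊕1⊕1 = 1
s4 (pos 4,5,6,7): 1⊕1⊕1⊕1 = 0
Syndrome s4…s1 = 010 → error at position 2.
Flip position 2: 0101111 → 0001111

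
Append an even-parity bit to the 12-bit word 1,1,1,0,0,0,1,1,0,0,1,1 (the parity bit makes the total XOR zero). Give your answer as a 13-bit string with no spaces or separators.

XOR of the 12 data bits: 1⊕1⊕1⊕0⊕0⊕0⊕1⊕1⊕0⊕0⊕1⊕1 = 1
Parity bit = 1 (so all 13 bits XOR to 0).

1110001100111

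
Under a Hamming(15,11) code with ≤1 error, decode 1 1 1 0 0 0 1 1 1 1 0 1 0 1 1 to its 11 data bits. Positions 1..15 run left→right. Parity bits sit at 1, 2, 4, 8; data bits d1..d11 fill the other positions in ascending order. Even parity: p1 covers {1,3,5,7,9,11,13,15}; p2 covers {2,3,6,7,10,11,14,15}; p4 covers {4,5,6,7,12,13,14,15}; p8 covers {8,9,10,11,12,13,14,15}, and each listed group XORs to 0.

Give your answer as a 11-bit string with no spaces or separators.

s1 (pos 1,3,5,7,9,11,13,15): 1⊕1⊕0⊕1⊕1⊕0⊕0⊕1 = 1
s2 (pos 2,3,6,7,10,11,14,15): 1⊕1⊕0⊕1⊕1⊕0⊕1⊕1 = 0
s4 (pos 4,5,6,7,12,13,14,15): 0⊕0⊕0⊕1⊕1⊕0⊕1⊕1 = 0
s8 (pos 8,9,10,11,12,13,14,15): 1⊕1⊕1⊕0⊕1⊕0⊕1⊕1 = 0
Syndrome s8…s1 = 0001 → error at position 1.
Flip position 1: 111000111101011 → 011000111101011
Read data bits from positions 3,5,6,7,9,10,11,12,13,14,15: 10011101011

10011101011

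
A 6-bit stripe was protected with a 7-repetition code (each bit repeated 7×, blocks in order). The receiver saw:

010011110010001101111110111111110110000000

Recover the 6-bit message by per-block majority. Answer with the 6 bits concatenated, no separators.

Block 1 (0100111): 4 ones → 1
Block 2 (1001000): 2 ones → 0
Block 3 (1101111): 6 ones → 1
Block 4 (1101111): 6 ones → 1
Block 5 (1111011): 6 ones → 1
Block 6 (0000000): 0 ones → 0

101110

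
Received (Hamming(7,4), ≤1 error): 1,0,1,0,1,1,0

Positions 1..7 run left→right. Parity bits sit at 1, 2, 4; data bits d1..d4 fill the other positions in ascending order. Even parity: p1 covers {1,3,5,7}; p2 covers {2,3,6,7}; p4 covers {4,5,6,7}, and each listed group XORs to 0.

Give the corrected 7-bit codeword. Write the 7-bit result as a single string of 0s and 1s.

s1 (pos 1,3,5,7): 1⊕1⊕1⊕0 = 1
s2 (pos 2,3,6,7): 0⊕1⊕1⊕0 = 0
s4 (pos 4,5,6,7): 0⊕1⊕1⊕0 = 0
Syndrome s4…s1 = 001 → error at position 1.
Flip position 1: 1010110 → 0010110

0010110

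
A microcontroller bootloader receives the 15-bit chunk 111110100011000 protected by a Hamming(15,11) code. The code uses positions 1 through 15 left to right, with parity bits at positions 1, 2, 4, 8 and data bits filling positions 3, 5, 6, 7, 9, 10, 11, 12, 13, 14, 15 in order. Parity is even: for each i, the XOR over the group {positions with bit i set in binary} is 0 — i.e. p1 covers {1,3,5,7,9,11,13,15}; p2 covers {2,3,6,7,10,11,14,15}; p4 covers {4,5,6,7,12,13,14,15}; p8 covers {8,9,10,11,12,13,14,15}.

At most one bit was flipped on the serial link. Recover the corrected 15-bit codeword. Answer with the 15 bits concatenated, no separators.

s1 (pos 1,3,5,7,9,11,13,15): 1⊕1⊕1⊕1⊕0⊕1⊕0⊕0 = 1
s2 (pos 2,3,6,7,10,11,14,15): 1⊕1⊕0⊕1⊕0⊕1⊕0⊕0 = 0
s4 (pos 4,5,6,7,12,13,14,15): 1⊕1⊕0⊕1⊕1⊕0⊕0⊕0 = 0
s8 (pos 8,9,10,11,12,13,14,15): 0⊕0⊕0⊕1⊕1⊕0⊕0⊕0 = 0
Syndrome s8…s1 = 0001 → error at position 1.
Flip position 1: 111110100011000 → 011110100011000

011110100011000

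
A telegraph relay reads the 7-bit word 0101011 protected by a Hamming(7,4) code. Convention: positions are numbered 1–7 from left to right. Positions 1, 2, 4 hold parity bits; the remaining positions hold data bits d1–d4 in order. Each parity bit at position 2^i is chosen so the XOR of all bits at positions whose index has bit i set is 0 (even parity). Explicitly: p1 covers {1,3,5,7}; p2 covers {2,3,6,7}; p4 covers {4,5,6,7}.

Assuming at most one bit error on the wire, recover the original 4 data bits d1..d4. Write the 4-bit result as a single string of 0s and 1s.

0010

s1 (pos 1,3,5,7): 0⊕0⊕0⊕1 = 1
s2 (pos 2,3,6,7): 1⊕0⊕1⊕1 = 1
s4 (pos 4,5,6,7): 1⊕0⊕1⊕1 = 1
Syndrome s4…s1 = 111 → error at position 7.
Flip position 7: 0101011 → 0101010
Read data bits from positions 3,5,6,7: 0010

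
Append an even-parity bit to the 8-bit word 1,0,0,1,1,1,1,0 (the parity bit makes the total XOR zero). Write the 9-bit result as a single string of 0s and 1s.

100111101

XOR of the 8 data bits: 1⊕0⊕0⊕1⊕1⊕1⊕1⊕0 = 1
Parity bit = 1 (so all 9 bits XOR to 0).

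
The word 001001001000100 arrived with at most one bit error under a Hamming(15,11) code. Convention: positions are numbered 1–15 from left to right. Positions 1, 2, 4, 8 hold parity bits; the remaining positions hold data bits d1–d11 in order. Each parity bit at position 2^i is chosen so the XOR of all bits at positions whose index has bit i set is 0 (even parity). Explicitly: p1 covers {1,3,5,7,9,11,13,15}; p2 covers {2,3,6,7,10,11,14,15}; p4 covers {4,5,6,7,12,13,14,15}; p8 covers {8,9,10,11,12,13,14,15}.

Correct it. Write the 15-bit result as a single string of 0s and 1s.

s1 (pos 1,3,5,7,9,11,13,15): 0⊕1⊕0⊕0⊕1⊕0⊕1⊕0 = 1
s2 (pos 2,3,6,7,10,11,14,15): 0⊕1⊕1⊕0⊕0⊕0⊕0⊕0 = 0
s4 (pos 4,5,6,7,12,13,14,15): 0⊕0⊕1⊕0⊕0⊕1⊕0⊕0 = 0
s8 (pos 8,9,10,11,12,13,14,15): 0⊕1⊕0⊕0⊕0⊕1⊕0⊕0 = 0
Syndrome s8…s1 = 0001 → error at position 1.
Flip position 1: 001001001000100 → 101001001000100

101001001000100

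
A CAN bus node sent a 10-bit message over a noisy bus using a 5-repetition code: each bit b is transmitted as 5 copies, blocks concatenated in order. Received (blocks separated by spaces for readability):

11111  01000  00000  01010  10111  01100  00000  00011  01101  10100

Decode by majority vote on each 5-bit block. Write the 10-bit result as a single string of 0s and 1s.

Block 1 (11111): 5 ones → 1
Block 2 (01000): 1 one → 0
Block 3 (00000): 0 ones → 0
Block 4 (01010): 2 ones → 0
Block 5 (10111): 4 ones → 1
Block 6 (01100): 2 ones → 0
Block 7 (00000): 0 ones → 0
Block 8 (00011): 2 ones → 0
Block 9 (01101): 3 ones → 1
Block 10 (10100): 2 ones → 0

1000100010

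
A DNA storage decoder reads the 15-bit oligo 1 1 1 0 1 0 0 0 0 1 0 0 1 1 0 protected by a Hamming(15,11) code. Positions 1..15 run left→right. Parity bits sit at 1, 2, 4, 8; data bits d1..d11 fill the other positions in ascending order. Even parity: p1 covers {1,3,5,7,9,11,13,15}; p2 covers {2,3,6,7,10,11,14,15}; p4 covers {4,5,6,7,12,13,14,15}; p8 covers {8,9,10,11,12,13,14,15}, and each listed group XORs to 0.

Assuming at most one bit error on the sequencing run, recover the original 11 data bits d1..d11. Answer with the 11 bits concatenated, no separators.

11000101110

s1 (pos 1,3,5,7,9,11,13,15): 1⊕1⊕1⊕0⊕0⊕0⊕1⊕0 = 0
s2 (pos 2,3,6,7,10,11,14,15): 1⊕1⊕0⊕0⊕1⊕0⊕1⊕0 = 0
s4 (pos 4,5,6,7,12,13,14,15): 0⊕1⊕0⊕0⊕0⊕1⊕1⊕0 = 1
s8 (pos 8,9,10,11,12,13,14,15): 0⊕0⊕1⊕0⊕0⊕1⊕1⊕0 = 1
Syndrome s8…s1 = 1100 → error at position 12.
Flip position 12: 111010000100110 → 111010000101110
Read data bits from positions 3,5,6,7,9,10,11,12,13,14,15: 11000101110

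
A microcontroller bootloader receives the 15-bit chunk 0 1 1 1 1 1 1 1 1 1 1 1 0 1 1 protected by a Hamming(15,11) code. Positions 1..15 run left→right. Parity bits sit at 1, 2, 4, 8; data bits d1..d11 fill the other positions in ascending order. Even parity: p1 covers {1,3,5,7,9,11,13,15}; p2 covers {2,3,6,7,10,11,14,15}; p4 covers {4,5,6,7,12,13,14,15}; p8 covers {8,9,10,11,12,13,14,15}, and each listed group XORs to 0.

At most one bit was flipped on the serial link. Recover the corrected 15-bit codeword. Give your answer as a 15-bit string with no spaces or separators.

011111111110011

s1 (pos 1,3,5,7,9,11,13,15): 0⊕1⊕1⊕1⊕1⊕1⊕0⊕1 = 0
s2 (pos 2,3,6,7,10,11,14,15): 1⊕1⊕1⊕1⊕1⊕1⊕1⊕1 = 0
s4 (pos 4,5,6,7,12,13,14,15): 1⊕1⊕1⊕1⊕1⊕0⊕1⊕1 = 1
s8 (pos 8,9,10,11,12,13,14,15): 1⊕1⊕1⊕1⊕1⊕0⊕1⊕1 = 1
Syndrome s8…s1 = 1100 → error at position 12.
Flip position 12: 011111111111011 → 011111111110011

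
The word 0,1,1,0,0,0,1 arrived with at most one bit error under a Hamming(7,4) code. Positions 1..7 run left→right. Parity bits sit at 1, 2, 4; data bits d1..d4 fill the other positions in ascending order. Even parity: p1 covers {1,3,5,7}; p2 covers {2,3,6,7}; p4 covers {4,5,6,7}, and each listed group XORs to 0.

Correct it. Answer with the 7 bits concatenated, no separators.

0110011

s1 (pos 1,3,5,7): 0⊕1⊕0⊕1 = 0
s2 (pos 2,3,6,7): 1⊕1⊕0⊕1 = 1
s4 (pos 4,5,6,7): 0⊕0⊕0⊕1 = 1
Syndrome s4…s1 = 110 → error at position 6.
Flip position 6: 0110001 → 0110011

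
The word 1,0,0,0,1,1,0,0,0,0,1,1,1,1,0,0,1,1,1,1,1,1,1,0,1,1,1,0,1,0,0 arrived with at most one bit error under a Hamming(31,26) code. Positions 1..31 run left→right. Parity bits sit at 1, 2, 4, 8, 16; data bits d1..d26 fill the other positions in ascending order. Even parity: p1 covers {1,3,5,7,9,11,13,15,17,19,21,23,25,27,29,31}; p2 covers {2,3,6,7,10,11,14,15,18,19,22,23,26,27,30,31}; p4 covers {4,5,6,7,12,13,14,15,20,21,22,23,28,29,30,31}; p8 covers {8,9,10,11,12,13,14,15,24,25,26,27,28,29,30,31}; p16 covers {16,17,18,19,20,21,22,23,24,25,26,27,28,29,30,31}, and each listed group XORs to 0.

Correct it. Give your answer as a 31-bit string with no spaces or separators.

s1 (pos 1,3,5,7,9,11,13,15,17,19,21,23,25,27,29,31): 1⊕0⊕1⊕0⊕0⊕1⊕1⊕0⊕1⊕1⊕1⊕1⊕1⊕1⊕1⊕0 = 1
s2 (pos 2,3,6,7,10,11,14,15,18,19,22,23,26,27,30,31): 0⊕0⊕1⊕0⊕0⊕1⊕1⊕0⊕1⊕1⊕1⊕1⊕1⊕1⊕0⊕0 = 1
s4 (pos 4,5,6,7,12,13,14,15,20,21,22,23,28,29,30,31): 0⊕1⊕1⊕0⊕1⊕1⊕1⊕0⊕1⊕1⊕1⊕1⊕0⊕1⊕0⊕0 = 0
s8 (pos 8,9,10,11,12,13,14,15,24,25,26,27,28,29,30,31): 0⊕0⊕0⊕1⊕1⊕1⊕1⊕0⊕0⊕1⊕1⊕1⊕0⊕1⊕0⊕0 = 0
s16 (pos 16,17,18,19,20,21,22,23,24,25,26,27,28,29,30,31): 0⊕1⊕1⊕1⊕1⊕1⊕1⊕1⊕0⊕1⊕1⊕1⊕0⊕1⊕0⊕0 = 1
Syndrome s16…s1 = 10011 → error at position 19.
Flip position 19: 1000110000111100111111101110100 → 1000110000111100110111101110100

1000110000111100110111101110100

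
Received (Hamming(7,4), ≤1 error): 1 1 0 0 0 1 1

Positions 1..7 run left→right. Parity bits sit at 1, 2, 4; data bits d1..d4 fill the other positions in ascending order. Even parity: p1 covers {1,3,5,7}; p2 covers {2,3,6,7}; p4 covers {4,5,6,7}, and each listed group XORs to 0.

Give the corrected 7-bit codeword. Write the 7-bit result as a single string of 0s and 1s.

s1 (pos 1,3,5,7): 1⊕0⊕0⊕1 = 0
s2 (pos 2,3,6,7): 1⊕0⊕1⊕1 = 1
s4 (pos 4,5,6,7): 0⊕0⊕1⊕1 = 0
Syndrome s4…s1 = 010 → error at position 2.
Flip position 2: 1100011 → 1000011

1000011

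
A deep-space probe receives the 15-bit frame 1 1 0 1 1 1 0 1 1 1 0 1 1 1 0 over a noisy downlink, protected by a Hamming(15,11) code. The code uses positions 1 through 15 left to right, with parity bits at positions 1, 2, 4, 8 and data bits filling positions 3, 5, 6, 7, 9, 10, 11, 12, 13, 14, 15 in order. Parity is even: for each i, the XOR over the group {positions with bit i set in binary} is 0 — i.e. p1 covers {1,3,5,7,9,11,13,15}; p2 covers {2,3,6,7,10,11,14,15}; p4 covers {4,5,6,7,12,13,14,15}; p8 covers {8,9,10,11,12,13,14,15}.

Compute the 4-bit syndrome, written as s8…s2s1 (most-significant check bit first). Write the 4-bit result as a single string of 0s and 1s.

0000

s1 (pos 1,3,5,7,9,11,13,15): 1⊕0⊕1⊕0⊕1⊕0⊕1⊕0 = 0
s2 (pos 2,3,6,7,10,11,14,15): 1⊕0⊕1⊕0⊕1⊕0⊕1⊕0 = 0
s4 (pos 4,5,6,7,12,13,14,15): 1⊕1⊕1⊕0⊕1⊕1⊕1⊕0 = 0
s8 (pos 8,9,10,11,12,13,14,15): 1⊕1⊕1⊕0⊕1⊕1⊕1⊕0 = 0
Syndrome s8…s1 = 0000 → no error.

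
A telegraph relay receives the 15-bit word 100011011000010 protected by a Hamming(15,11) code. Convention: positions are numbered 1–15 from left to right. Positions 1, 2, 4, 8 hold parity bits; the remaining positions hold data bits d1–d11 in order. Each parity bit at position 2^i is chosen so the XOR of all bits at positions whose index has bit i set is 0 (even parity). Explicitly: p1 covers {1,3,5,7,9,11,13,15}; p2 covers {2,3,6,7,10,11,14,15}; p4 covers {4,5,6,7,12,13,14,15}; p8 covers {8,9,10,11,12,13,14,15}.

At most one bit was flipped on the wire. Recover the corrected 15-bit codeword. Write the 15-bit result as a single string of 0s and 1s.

100011011000110

s1 (pos 1,3,5,7,9,11,13,15): 1⊕0⊕1⊕0⊕1⊕0⊕0⊕0 = 1
s2 (pos 2,3,6,7,10,11,14,15): 0⊕0⊕1⊕0⊕0⊕0⊕1⊕0 = 0
s4 (pos 4,5,6,7,12,13,14,15): 0⊕1⊕1⊕0⊕0⊕0⊕1⊕0 = 1
s8 (pos 8,9,10,11,12,13,14,15): 1⊕1⊕0⊕0⊕0⊕0⊕1⊕0 = 1
Syndrome s8…s1 = 1101 → error at position 13.
Flip position 13: 100011011000010 → 100011011000110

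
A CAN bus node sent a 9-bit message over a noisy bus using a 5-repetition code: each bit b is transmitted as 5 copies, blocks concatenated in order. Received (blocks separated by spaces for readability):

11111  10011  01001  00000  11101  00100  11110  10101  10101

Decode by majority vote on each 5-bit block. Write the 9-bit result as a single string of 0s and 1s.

Block 1 (11111): 5 ones → 1
Block 2 (10011): 3 ones → 1
Block 3 (01001): 2 ones → 0
Block 4 (00000): 0 ones → 0
Block 5 (11101): 4 ones → 1
Block 6 (00100): 1 one → 0
Block 7 (11110): 4 ones → 1
Block 8 (10101): 3 ones → 1
Block 9 (10101): 3 ones → 1

110010111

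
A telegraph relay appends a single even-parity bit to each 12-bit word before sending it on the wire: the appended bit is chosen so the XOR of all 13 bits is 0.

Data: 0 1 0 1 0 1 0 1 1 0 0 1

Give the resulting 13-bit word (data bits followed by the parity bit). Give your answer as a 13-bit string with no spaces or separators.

XOR of the 12 data bits: 0⊕1⊕0⊕1⊕0⊕1⊕0⊕1⊕1⊕0⊕0⊕1 = 0
Parity bit = 0 (so all 13 bits XOR to 0).

0101010110010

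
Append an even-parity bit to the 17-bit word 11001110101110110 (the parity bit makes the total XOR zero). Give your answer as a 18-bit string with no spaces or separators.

XOR of the 17 data bits: 1⊕1⊕0⊕0⊕1⊕1⊕1⊕0⊕1⊕0⊕1⊕1⊕1⊕0⊕1⊕1⊕0 = 1
Parity bit = 1 (so all 18 bits XOR to 0).

110011101011101101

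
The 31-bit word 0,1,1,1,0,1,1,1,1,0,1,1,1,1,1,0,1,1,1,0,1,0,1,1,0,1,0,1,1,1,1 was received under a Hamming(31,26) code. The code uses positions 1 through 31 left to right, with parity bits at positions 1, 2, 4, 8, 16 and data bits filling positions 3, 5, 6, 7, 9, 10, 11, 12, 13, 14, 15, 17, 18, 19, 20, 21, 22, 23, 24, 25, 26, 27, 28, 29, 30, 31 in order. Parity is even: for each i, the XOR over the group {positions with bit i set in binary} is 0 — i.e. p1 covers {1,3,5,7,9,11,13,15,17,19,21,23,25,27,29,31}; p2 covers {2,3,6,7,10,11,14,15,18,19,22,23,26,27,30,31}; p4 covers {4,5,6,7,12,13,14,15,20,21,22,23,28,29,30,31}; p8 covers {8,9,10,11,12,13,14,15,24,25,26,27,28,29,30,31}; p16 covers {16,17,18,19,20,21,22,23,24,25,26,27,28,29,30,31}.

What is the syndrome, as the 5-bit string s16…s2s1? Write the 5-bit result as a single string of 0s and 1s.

11110

s1 (pos 1,3,5,7,9,11,13,15,17,19,21,23,25,27,29,31): 0⊕1⊕0⊕1⊕1⊕1⊕1⊕1⊕1⊕1⊕1⊕1⊕0⊕0⊕1⊕1 = 0
s2 (pos 2,3,6,7,10,11,14,15,18,19,22,23,26,27,30,31): 1⊕1⊕1⊕1⊕0⊕1⊕1⊕1⊕1⊕1⊕0⊕1⊕1⊕0⊕1⊕1 = 1
s4 (pos 4,5,6,7,12,13,14,15,20,21,22,23,28,29,30,31): 1⊕0⊕1⊕1⊕1⊕1⊕1⊕1⊕0⊕1⊕0⊕1⊕1⊕1⊕1⊕1 = 1
s8 (pos 8,9,10,11,12,13,14,15,24,25,26,27,28,29,30,31): 1⊕1⊕0⊕1⊕1⊕1⊕1⊕1⊕1⊕0⊕1⊕0⊕1⊕1⊕1⊕1 = 1
s16 (pos 16,17,18,19,20,21,22,23,24,25,26,27,28,29,30,31): 0⊕1⊕1⊕1⊕0⊕1⊕0⊕1⊕1⊕0⊕1⊕0⊕1⊕1⊕1⊕1 = 1
Syndrome s16…s1 = 11110 → error at position 30.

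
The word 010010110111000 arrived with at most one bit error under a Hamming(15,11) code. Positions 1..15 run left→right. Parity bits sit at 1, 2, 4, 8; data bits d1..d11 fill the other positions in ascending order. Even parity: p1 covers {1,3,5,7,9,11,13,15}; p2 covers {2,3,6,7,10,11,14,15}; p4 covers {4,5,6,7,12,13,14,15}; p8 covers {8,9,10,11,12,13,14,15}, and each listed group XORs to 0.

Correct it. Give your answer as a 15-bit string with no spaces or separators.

010000110111000

s1 (pos 1,3,5,7,9,11,13,15): 0⊕0⊕1⊕1⊕0⊕1⊕0⊕0 = 1
s2 (pos 2,3,6,7,10,11,14,15): 1⊕0⊕0⊕1⊕1⊕1⊕0⊕0 = 0
s4 (pos 4,5,6,7,12,13,14,15): 0⊕1⊕0⊕1⊕1⊕0⊕0⊕0 = 1
s8 (pos 8,9,10,11,12,13,14,15): 1⊕0⊕1⊕1⊕1⊕0⊕0⊕0 = 0
Syndrome s8…s1 = 0101 → error at position 5.
Flip position 5: 010010110111000 → 010000110111000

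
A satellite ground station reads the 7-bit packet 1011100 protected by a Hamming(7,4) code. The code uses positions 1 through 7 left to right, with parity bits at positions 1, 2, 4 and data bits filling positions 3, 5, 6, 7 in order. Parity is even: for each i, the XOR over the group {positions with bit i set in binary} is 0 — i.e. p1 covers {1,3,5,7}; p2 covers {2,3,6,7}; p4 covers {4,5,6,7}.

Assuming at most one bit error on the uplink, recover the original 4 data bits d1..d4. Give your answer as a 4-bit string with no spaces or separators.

s1 (pos 1,3,5,7): 1⊕1⊕1⊕0 = 1
s2 (pos 2,3,6,7): 0⊕1⊕0⊕0 = 1
s4 (pos 4,5,6,7): 1⊕1⊕0⊕0 = 0
Syndrome s4…s1 = 011 → error at position 3.
Flip position 3: 1011100 → 1001100
Read data bits from positions 3,5,6,7: 0100

0100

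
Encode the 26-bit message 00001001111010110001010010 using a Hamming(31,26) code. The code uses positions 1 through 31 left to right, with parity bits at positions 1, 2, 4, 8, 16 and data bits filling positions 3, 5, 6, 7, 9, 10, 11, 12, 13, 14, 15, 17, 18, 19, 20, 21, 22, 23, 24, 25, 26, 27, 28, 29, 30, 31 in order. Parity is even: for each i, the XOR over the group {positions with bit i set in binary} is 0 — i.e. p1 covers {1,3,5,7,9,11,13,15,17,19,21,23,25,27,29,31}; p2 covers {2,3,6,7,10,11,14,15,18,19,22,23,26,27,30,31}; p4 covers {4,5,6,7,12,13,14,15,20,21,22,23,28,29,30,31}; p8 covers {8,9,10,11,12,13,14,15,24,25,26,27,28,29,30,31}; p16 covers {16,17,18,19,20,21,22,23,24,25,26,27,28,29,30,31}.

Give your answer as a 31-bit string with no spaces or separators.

0101000010011110010110001010010

Place data at non-parity positions: p1 p2 0 p4 0 0 0 p8 1 0 0 1 1 1 1 p16 0 1 0 1 1 0 0 0 1 0 1 0 0 1 0
p1 (pos 1,3,5,7,9,11,13,15,17,19,21,23,25,27,29,31): XOR of data positions = 0⊕0⊕0⊕1⊕0⊕1⊕1⊕0⊕0⊕1⊕0⊕1⊕1⊕0⊕0 = 0
p2 (pos 2,3,6,7,10,11,14,15,18,19,22,23,26,27,30,31): XOR of data positions = 0⊕0⊕0⊕0⊕0⊕1⊕1⊕1⊕0⊕0⊕0⊕0⊕1⊕1⊕0 = 1
p4 (pos 4,5,6,7,12,13,14,15,20,21,22,23,28,29,30,31): XOR of data positions = 0⊕0⊕0⊕1⊕1⊕1⊕1⊕1⊕1⊕0⊕0⊕0⊕0⊕1⊕0 = 1
p8 (pos 8,9,10,11,12,13,14,15,24,25,26,27,28,29,30,31): XOR of data positions = 1⊕0⊕0⊕1⊕1⊕1⊕1⊕0⊕1⊕0⊕1⊕0⊕0⊕1⊕0 = 0
p16 (pos 16,17,18,19,20,21,22,23,24,25,26,27,28,29,30,31): XOR of data positions = 0⊕1⊕0⊕1⊕1⊕0⊕0⊕0⊕1⊕0⊕1⊕0⊕0⊕1⊕0 = 0
Codeword: 0101000010011110010110001010010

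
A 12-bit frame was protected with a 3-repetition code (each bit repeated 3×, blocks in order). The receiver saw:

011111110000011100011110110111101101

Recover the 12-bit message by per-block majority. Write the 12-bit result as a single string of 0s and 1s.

Block 1 (011): 2 ones → 1
Block 2 (111): 3 ones → 1
Block 3 (110): 2 ones → 1
Block 4 (000): 0 ones → 0
Block 5 (011): 2 ones → 1
Block 6 (100): 1 one → 0
Block 7 (011): 2 ones → 1
Block 8 (110): 2 ones → 1
Block 9 (110): 2 ones → 1
Block 10 (111): 3 ones → 1
Block 11 (101): 2 ones → 1
Block 12 (101): 2 ones → 1

111010111111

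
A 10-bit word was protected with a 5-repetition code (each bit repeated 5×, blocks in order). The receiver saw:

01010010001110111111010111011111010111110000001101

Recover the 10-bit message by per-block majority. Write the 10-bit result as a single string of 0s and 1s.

Block 1 (01010): 2 ones → 0
Block 2 (01000): 1 one → 0
Block 3 (11101): 4 ones → 1
Block 4 (11111): 5 ones → 1
Block 5 (01011): 3 ones → 1
Block 6 (10111): 4 ones → 1
Block 7 (11010): 3 ones → 1
Block 8 (11111): 5 ones → 1
Block 9 (00000): 0 ones → 0
Block 10 (01101): 3 ones → 1

0011111101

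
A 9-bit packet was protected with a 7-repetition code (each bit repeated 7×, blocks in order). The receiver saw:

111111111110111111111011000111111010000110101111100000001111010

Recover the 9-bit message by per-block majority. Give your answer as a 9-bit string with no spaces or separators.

Block 1 (1111111): 7 ones → 1
Block 2 (1111011): 6 ones → 1
Block 3 (1111111): 7 ones → 1
Block 4 (0110001): 3 ones → 0
Block 5 (1111101): 6 ones → 1
Block 6 (0000110): 2 ones → 0
Block 7 (1011111): 6 ones → 1
Block 8 (0000000): 0 ones → 0
Block 9 (1111010): 5 ones → 1

111010101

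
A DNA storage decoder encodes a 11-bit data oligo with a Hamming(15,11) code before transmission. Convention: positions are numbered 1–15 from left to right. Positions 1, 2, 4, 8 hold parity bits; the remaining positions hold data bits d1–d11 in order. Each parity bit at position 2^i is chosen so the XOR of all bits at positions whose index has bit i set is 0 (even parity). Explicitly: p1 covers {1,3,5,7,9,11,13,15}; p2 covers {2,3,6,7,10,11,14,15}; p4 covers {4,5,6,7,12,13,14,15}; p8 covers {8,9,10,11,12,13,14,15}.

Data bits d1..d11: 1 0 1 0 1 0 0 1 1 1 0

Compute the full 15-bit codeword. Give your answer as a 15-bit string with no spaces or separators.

111001001001110

Place data at non-parity positions: p1 p2 1 p4 0 1 0 p8 1 0 0 1 1 1 0
p1 (pos 1,3,5,7,9,11,13,15): XOR of data positions = 1⊕0⊕0⊕1⊕0⊕1⊕0 = 1
p2 (pos 2,3,6,7,10,11,14,15): XOR of data positions = 1⊕1⊕0⊕0⊕0⊕1⊕0 = 1
p4 (pos 4,5,6,7,12,13,14,15): XOR of data positions = 0⊕1⊕0⊕1⊕1⊕1⊕0 = 0
p8 (pos 8,9,10,11,12,13,14,15): XOR of data positions = 1⊕0⊕0⊕1⊕1⊕1⊕0 = 0
Codeword: 111001001001110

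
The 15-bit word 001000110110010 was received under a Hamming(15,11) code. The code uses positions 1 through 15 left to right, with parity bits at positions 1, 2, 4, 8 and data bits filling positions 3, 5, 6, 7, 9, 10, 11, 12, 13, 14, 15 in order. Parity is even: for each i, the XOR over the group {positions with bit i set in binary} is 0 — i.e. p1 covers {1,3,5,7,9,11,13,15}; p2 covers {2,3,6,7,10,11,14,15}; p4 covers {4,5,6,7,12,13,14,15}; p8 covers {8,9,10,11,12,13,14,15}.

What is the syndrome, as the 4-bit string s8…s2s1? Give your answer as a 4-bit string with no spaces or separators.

s1 (pos 1,3,5,7,9,11,13,15): 0⊕1⊕0⊕1⊕0⊕1⊕0⊕0 = 1
s2 (pos 2,3,6,7,10,11,14,15): 0⊕1⊕0⊕1⊕1⊕1⊕1⊕0 = 1
s4 (pos 4,5,6,7,12,13,14,15): 0⊕0⊕0⊕1⊕0⊕0⊕1⊕0 = 0
s8 (pos 8,9,10,11,12,13,14,15): 1⊕0⊕1⊕1⊕0⊕0⊕1⊕0 = 0
Syndrome s8…s1 = 0011 → error at position 3.

0011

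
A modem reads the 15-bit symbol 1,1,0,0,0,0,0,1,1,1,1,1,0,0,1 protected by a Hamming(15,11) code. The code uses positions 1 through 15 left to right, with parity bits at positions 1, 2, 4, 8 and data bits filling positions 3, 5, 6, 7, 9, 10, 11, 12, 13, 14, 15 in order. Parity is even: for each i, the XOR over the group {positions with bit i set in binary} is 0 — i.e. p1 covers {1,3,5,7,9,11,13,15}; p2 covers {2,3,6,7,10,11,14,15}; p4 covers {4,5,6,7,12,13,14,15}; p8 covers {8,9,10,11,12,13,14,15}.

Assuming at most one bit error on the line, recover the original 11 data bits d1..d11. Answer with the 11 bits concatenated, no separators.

s1 (pos 1,3,5,7,9,11,13,15): 1⊕0⊕0⊕0⊕1⊕1⊕0⊕1 = 0
s2 (pos 2,3,6,7,10,11,14,15): 1⊕0⊕0⊕0⊕1⊕1⊕0⊕1 = 0
s4 (pos 4,5,6,7,12,13,14,15): 0⊕0⊕0⊕0⊕1⊕0⊕0⊕1 = 0
s8 (pos 8,9,10,11,12,13,14,15): 1⊕1⊕1⊕1⊕1⊕0⊕0⊕1 = 0
Syndrome s8…s1 = 0000 → no error.
Read data bits from positions 3,5,6,7,9,10,11,12,13,14,15: 00001111001

00001111001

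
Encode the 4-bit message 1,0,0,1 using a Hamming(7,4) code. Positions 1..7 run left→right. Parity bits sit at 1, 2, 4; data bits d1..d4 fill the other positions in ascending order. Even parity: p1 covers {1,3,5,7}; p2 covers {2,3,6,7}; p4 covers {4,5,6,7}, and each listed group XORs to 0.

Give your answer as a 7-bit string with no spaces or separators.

0011001

Place data at non-parity positions: p1 p2 1 p4 0 0 1
p1 (pos 1,3,5,7): XOR of data positions = 1⊕0⊕1 = 0
p2 (pos 2,3,6,7): XOR of data positions = 1⊕0⊕1 = 0
p4 (pos 4,5,6,7): XOR of data positions = 0⊕0⊕1 = 1
Codeword: 0011001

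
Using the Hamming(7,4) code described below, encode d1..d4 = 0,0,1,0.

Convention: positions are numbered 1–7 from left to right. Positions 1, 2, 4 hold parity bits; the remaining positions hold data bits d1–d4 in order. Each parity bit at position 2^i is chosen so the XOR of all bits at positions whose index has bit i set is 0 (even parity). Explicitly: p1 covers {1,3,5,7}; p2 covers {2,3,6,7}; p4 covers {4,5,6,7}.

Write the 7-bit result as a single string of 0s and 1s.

0101010

Place data at non-parity positions: p1 p2 0 p4 0 1 0
p1 (pos 1,3,5,7): XOR of data positions = 0⊕0⊕0 = 0
p2 (pos 2,3,6,7): XOR of data positions = 0⊕1⊕0 = 1
p4 (pos 4,5,6,7): XOR of data positions = 0⊕1⊕0 = 1
Codeword: 0101010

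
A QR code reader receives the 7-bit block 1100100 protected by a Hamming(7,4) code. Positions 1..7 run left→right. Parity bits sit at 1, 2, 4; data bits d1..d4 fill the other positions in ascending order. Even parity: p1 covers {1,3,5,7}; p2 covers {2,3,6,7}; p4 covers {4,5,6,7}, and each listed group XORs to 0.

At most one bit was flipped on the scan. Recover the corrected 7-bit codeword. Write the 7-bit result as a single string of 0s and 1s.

s1 (pos 1,3,5,7): 1⊕0⊕1⊕0 = 0
s2 (pos 2,3,6,7): 1⊕0⊕0⊕0 = 1
s4 (pos 4,5,6,7): 0⊕1⊕0⊕0 = 1
Syndrome s4…s1 = 110 → error at position 6.
Flip position 6: 1100100 → 1100110

1100110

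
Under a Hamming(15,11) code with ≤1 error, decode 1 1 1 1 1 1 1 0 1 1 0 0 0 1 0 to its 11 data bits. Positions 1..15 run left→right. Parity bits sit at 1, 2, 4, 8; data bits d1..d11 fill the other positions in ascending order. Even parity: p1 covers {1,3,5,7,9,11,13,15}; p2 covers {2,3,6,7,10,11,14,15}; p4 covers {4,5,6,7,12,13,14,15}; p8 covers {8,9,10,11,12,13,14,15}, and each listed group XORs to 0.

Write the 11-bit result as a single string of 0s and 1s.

11111100110

s1 (pos 1,3,5,7,9,11,13,15): 1⊕1⊕1⊕1⊕1⊕0⊕0⊕0 = 1
s2 (pos 2,3,6,7,10,11,14,15): 1⊕1⊕1⊕1⊕1⊕0⊕1⊕0 = 0
s4 (pos 4,5,6,7,12,13,14,15): 1⊕1⊕1⊕1⊕0⊕0⊕1⊕0 = 1
s8 (pos 8,9,10,11,12,13,14,15): 0⊕1⊕1⊕0⊕0⊕0⊕1⊕0 = 1
Syndrome s8…s1 = 1101 → error at position 13.
Flip position 13: 111111101100010 → 111111101100110
Read data bits from positions 3,5,6,7,9,10,11,12,13,14,15: 11111100110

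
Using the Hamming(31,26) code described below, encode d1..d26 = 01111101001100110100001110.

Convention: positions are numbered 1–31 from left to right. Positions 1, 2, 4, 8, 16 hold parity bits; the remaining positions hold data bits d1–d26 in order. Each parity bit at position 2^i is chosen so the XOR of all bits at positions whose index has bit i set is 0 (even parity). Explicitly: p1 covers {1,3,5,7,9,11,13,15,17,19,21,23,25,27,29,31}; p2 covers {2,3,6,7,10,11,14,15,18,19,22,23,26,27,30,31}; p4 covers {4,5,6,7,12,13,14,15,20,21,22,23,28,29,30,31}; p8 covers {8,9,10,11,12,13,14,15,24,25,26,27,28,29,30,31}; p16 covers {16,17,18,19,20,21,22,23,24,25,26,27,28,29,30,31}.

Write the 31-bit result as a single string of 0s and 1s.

Place data at non-parity positions: p1 p2 0 p4 1 1 1 p8 1 1 0 1 0 0 1 p16 1 0 0 1 1 0 1 0 0 0 0 1 1 1 0
p1 (pos 1,3,5,7,9,11,13,15,17,19,21,23,25,27,29,31): XOR of data positions = 0⊕1⊕1⊕1⊕0⊕0⊕1⊕1⊕0⊕1⊕1⊕0⊕0⊕1⊕0 = 0
p2 (pos 2,3,6,7,10,11,14,15,18,19,22,23,26,27,30,31): XOR of data positions = 0⊕1⊕1⊕1⊕0⊕0⊕1⊕0⊕0⊕0⊕1⊕0⊕0⊕1⊕0 = 0
p4 (pos 4,5,6,7,12,13,14,15,20,21,22,23,28,29,30,31): XOR of data positions = 1⊕1⊕1⊕1⊕0⊕0⊕1⊕1⊕1⊕0⊕1⊕1⊕1⊕1⊕0 = 1
p8 (pos 8,9,10,11,12,13,14,15,24,25,26,27,28,29,30,31): XOR of data positions = 1⊕1⊕0⊕1⊕0⊕0⊕1⊕0⊕0⊕0⊕0⊕1⊕1⊕1⊕0 = 1
p16 (pos 16,17,18,19,20,21,22,23,24,25,26,27,28,29,30,31): XOR of data positions = 1⊕0⊕0⊕1⊕1⊕0⊕1⊕0⊕0⊕0⊕0⊕1⊕1⊕1⊕0 = 1
Codeword: 0001111111010011100110100001110

0001111111010011100110100001110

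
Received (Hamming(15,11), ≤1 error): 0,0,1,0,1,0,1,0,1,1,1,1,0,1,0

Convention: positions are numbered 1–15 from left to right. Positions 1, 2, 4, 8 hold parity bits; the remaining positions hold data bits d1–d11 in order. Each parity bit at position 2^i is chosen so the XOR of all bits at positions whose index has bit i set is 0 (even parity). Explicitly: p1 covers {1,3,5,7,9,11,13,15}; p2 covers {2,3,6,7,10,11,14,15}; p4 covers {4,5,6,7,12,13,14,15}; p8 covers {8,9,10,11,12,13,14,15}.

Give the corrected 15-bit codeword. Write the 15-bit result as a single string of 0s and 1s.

001010101101010

s1 (pos 1,3,5,7,9,11,13,15): 0⊕1⊕1⊕1⊕1⊕1⊕0⊕0 = 1
s2 (pos 2,3,6,7,10,11,14,15): 0⊕1⊕0⊕1⊕1⊕1⊕1⊕0 = 1
s4 (pos 4,5,6,7,12,13,14,15): 0⊕1⊕0⊕1⊕1⊕0⊕1⊕0 = 0
s8 (pos 8,9,10,11,12,13,14,15): 0⊕1⊕1⊕1⊕1⊕0⊕1⊕0 = 1
Syndrome s8…s1 = 1011 → error at position 11.
Flip position 11: 001010101111010 → 001010101101010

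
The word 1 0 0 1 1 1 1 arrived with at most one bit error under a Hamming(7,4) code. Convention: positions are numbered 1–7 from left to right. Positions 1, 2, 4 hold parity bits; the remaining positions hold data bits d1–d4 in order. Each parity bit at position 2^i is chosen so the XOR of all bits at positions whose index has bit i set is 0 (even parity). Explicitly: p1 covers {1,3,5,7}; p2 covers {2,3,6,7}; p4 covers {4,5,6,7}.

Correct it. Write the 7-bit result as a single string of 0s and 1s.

0001111

s1 (pos 1,3,5,7): 1⊕0⊕1⊕1 = 1
s2 (pos 2,3,6,7): 0⊕0⊕1⊕1 = 0
s4 (pos 4,5,6,7): 1⊕1⊕1⊕1 = 0
Syndrome s4…s1 = 001 → error at position 1.
Flip position 1: 1001111 → 0001111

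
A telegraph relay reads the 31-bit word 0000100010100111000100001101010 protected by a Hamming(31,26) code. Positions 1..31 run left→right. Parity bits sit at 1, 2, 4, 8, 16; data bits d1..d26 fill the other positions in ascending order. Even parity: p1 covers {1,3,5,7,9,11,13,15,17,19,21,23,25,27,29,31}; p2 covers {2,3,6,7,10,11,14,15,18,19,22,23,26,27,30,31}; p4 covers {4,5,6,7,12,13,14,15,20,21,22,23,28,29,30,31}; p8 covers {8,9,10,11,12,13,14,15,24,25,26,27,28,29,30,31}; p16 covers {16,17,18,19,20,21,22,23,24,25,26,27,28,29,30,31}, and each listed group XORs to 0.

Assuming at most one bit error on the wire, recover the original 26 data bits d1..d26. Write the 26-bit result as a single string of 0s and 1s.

11001010011000100001101010

s1 (pos 1,3,5,7,9,11,13,15,17,19,21,23,25,27,29,31): 0⊕0⊕1⊕0⊕1⊕1⊕0⊕1⊕0⊕0⊕0⊕0⊕1⊕0⊕0⊕0 = 1
s2 (pos 2,3,6,7,10,11,14,15,18,19,22,23,26,27,30,31): 0⊕0⊕0⊕0⊕0⊕1⊕1⊕1⊕0⊕0⊕0⊕0⊕1⊕0⊕1⊕0 = 1
s4 (pos 4,5,6,7,12,13,14,15,20,21,22,23,28,29,30,31): 0⊕1⊕0⊕0⊕0⊕0⊕1⊕1⊕1⊕0⊕0⊕0⊕1⊕0⊕1⊕0 = 0
s8 (pos 8,9,10,11,12,13,14,15,24,25,26,27,28,29,30,31): 0⊕1⊕0⊕1⊕0⊕0⊕1⊕1⊕0⊕1⊕1⊕0⊕1⊕0⊕1⊕0 = 0
s16 (pos 16,17,18,19,20,21,22,23,24,25,26,27,28,29,30,31): 1⊕0⊕0⊕0⊕1⊕0⊕0⊕0⊕0⊕1⊕1⊕0⊕1⊕0⊕1⊕0 = 0
Syndrome s16…s1 = 00011 → error at position 3.
Flip position 3: 0000100010100111000100001101010 → 0010100010100111000100001101010
Read data bits from positions 3,5,6,7,9,10,11,12,13,14,15,17,18,19,20,21,22,23,24,25,26,27,28,29,30,31: 11001010011000100001101010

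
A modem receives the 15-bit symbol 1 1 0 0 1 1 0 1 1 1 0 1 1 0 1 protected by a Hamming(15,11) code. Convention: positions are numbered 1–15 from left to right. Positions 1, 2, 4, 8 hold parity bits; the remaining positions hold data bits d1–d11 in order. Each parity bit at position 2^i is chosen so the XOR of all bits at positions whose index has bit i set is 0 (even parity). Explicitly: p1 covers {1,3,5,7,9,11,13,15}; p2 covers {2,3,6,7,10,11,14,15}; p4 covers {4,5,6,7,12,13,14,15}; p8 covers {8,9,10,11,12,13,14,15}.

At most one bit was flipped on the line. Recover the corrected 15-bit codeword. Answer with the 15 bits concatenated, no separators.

s1 (pos 1,3,5,7,9,11,13,15): 1⊕0⊕1⊕0⊕1⊕0⊕1⊕1 = 1
s2 (pos 2,3,6,7,10,11,14,15): 1⊕0⊕1⊕0⊕1⊕0⊕0⊕1 = 0
s4 (pos 4,5,6,7,12,13,14,15): 0⊕1⊕1⊕0⊕1⊕1⊕0⊕1 = 1
s8 (pos 8,9,10,11,12,13,14,15): 1⊕1⊕1⊕0⊕1⊕1⊕0⊕1 = 0
Syndrome s8…s1 = 0101 → error at position 5.
Flip position 5: 110011011101101 → 110001011101101

110001011101101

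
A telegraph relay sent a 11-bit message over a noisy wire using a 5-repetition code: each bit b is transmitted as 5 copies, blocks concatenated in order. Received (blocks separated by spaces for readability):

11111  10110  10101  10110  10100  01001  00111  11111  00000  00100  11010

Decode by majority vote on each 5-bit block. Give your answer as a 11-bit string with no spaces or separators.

11110011001

Block 1 (11111): 5 ones → 1
Block 2 (10110): 3 ones → 1
Block 3 (10101): 3 ones → 1
Block 4 (10110): 3 ones → 1
Block 5 (10100): 2 ones → 0
Block 6 (01001): 2 ones → 0
Block 7 (00111): 3 ones → 1
Block 8 (11111): 5 ones → 1
Block 9 (00000): 0 ones → 0
Block 10 (00100): 1 one → 0
Block 11 (11010): 3 ones → 1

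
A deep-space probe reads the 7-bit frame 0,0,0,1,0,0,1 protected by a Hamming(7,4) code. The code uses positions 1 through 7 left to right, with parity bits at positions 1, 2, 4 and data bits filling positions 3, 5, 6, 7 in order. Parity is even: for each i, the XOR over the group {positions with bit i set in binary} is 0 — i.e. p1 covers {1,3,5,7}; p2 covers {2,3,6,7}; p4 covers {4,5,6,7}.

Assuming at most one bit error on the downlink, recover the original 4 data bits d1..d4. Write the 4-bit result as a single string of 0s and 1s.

s1 (pos 1,3,5,7): 0⊕0⊕0⊕1 = 1
s2 (pos 2,3,6,7): 0⊕0⊕0⊕1 = 1
s4 (pos 4,5,6,7): 1⊕0⊕0⊕1 = 0
Syndrome s4…s1 = 011 → error at position 3.
Flip position 3: 0001001 → 0011001
Read data bits from positions 3,5,6,7: 1001

1001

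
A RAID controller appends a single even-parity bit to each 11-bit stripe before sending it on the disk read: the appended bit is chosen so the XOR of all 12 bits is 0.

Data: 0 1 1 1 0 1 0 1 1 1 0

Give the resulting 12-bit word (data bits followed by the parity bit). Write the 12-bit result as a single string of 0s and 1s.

XOR of the 11 data bits: 0⊕1⊕1⊕1⊕0⊕1⊕0⊕1⊕1⊕1⊕0 = 1
Parity bit = 1 (so all 12 bits XOR to 0).

011101011101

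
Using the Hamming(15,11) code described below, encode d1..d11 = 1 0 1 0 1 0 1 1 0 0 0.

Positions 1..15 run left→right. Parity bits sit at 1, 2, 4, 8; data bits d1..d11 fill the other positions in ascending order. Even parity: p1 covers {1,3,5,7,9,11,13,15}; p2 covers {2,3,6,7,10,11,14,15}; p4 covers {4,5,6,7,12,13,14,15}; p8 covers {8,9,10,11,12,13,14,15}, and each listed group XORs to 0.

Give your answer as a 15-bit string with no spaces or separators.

111001011011000

Place data at non-parity positions: p1 p2 1 p4 0 1 0 p8 1 0 1 1 0 0 0
p1 (pos 1,3,5,7,9,11,13,15): XOR of data positions = 1⊕0⊕0⊕1⊕1⊕0⊕0 = 1
p2 (pos 2,3,6,7,10,11,14,15): XOR of data positions = 1⊕1⊕0⊕0⊕1⊕0⊕0 = 1
p4 (pos 4,5,6,7,12,13,14,15): XOR of data positions = 0⊕1⊕0⊕1⊕0⊕0⊕0 = 0
p8 (pos 8,9,10,11,12,13,14,15): XOR of data positions = 1⊕0⊕1⊕1⊕0⊕0⊕0 = 1
Codeword: 111001011011000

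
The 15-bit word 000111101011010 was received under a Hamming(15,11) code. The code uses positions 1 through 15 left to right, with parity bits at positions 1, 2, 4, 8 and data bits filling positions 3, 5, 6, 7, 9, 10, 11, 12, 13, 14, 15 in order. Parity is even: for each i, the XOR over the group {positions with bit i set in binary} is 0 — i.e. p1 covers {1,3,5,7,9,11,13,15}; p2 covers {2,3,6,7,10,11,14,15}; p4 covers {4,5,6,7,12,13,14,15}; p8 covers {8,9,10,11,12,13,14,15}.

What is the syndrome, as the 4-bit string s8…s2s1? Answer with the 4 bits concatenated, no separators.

0000

s1 (pos 1,3,5,7,9,11,13,15): 0⊕0⊕1⊕1⊕1⊕1⊕0⊕0 = 0
s2 (pos 2,3,6,7,10,11,14,15): 0⊕0⊕1⊕1⊕0⊕1⊕1⊕0 = 0
s4 (pos 4,5,6,7,12,13,14,15): 1⊕1⊕1⊕1⊕1⊕0⊕1⊕0 = 0
s8 (pos 8,9,10,11,12,13,14,15): 0⊕1⊕0⊕1⊕1⊕0⊕1⊕0 = 0
Syndrome s8…s1 = 0000 → no error.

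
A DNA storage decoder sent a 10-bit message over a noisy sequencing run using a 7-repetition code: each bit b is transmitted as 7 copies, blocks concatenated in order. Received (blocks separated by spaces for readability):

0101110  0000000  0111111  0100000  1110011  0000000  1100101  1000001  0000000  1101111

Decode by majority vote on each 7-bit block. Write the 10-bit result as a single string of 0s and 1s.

1010101001

Block 1 (0101110): 4 ones → 1
Block 2 (0000000): 0 ones → 0
Block 3 (0111111): 6 ones → 1
Block 4 (0100000): 1 one → 0
Block 5 (1110011): 5 ones → 1
Block 6 (0000000): 0 ones → 0
Block 7 (1100101): 4 ones → 1
Block 8 (1000001): 2 ones → 0
Block 9 (0000000): 0 ones → 0
Block 10 (1101111): 6 ones → 1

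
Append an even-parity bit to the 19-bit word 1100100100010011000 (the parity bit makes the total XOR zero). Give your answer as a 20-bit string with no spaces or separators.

11001001000100110001

XOR of the 19 data bits: 1⊕1⊕0⊕0⊕1⊕0⊕0⊕1⊕0⊕0⊕0⊕1⊕0⊕0⊕1⊕1⊕0⊕0⊕0 = 1
Parity bit = 1 (so all 20 bits XOR to 0).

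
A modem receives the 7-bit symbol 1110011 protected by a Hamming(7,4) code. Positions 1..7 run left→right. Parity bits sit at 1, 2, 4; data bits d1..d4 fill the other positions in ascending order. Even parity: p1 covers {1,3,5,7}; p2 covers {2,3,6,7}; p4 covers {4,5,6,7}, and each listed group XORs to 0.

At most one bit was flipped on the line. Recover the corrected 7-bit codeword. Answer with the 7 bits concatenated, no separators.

0110011

s1 (pos 1,3,5,7): 1⊕1⊕0⊕1 = 1
s2 (pos 2,3,6,7): 1⊕1⊕1⊕1 = 0
s4 (pos 4,5,6,7): 0⊕0⊕1⊕1 = 0
Syndrome s4…s1 = 001 → error at position 1.
Flip position 1: 1110011 → 0110011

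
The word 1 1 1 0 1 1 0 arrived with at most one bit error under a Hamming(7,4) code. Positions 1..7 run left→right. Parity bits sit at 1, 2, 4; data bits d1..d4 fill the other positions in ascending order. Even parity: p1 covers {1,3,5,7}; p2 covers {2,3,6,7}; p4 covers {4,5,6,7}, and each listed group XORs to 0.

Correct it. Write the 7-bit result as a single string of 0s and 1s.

1100110

s1 (pos 1,3,5,7): 1⊕1⊕1⊕0 = 1
s2 (pos 2,3,6,7): 1⊕1⊕1⊕0 = 1
s4 (pos 4,5,6,7): 0⊕1⊕1⊕0 = 0
Syndrome s4…s1 = 011 → error at position 3.
Flip position 3: 1110110 → 1100110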